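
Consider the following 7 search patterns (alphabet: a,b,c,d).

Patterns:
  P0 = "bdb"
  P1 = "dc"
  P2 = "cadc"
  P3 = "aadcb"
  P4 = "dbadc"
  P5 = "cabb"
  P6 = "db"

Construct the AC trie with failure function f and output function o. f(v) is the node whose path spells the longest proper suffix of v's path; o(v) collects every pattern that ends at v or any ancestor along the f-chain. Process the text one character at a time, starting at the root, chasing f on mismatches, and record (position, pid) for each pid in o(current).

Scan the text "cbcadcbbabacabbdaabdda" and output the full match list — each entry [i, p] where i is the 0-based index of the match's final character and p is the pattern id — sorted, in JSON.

Construct AC machine:
Trie (insert patterns):
  n0 'ε': a→10 b→1 c→6 d→4
  n1 'b': d→2
  n2 'bd': b→3
  n3 'bdb': ·  [P0 ends]
  n4 'd': b→15 c→5
  n5 'dc': ·  [P1 ends]
  n6 'c': a→7
  n7 'ca': b→19 d→8
  n8 'cad': c→9
  n9 'cadc': ·  [P2 ends]
  n10 'a': a→11
  n11 'aa': d→12
  n12 'aad': c→13
  n13 'aadc': b→14
  n14 'aadcb': ·  [P3 ends]
  n15 'db': a→16  [P6 ends]
  n16 'dba': d→17
  n17 'dbad': c→18
  n18 'dbadc': ·  [P4 ends]
  n19 'cab': b→20
  n20 'cabb': ·  [P5 ends]

BFS fail/out derivation:
  fail(1) 'b': from fail(0)=0 chase 'b': 0 ⇒ 0;  out=∅∪out(0)=∅
  fail(4) 'd': from fail(0)=0 chase 'd': 0 ⇒ 0;  out=∅∪out(0)=∅
  fail(6) 'c': from fail(0)=0 chase 'c': 0 ⇒ 0;  out=∅∪out(0)=∅
  fail(10) 'a': from fail(0)=0 chase 'a': 0 ⇒ 0;  out=∅∪out(0)=∅
  fail(2) 'bd': from fail(1)=0 chase 'd': 0 ⇒ 4;  out=∅∪out(4)=∅
  fail(5) 'dc': from fail(4)=0 chase 'c': 0 ⇒ 6;  out={1}∪out(6)={1}
  fail(7) 'ca': from fail(6)=0 chase 'a': 0 ⇒ 10;  out=∅∪out(10)=∅
  fail(11) 'aa': from fail(10)=0 chase 'a': 0 ⇒ 10;  out=∅∪out(10)=∅
  fail(15) 'db': from fail(4)=0 chase 'b': 0 ⇒ 1;  out={6}∪out(1)={6}
  fail(3) 'bdb': from fail(2)=4 chase 'b': 4 ⇒ 15;  out={0}∪out(15)={0,6}
  fail(8) 'cad': from fail(7)=10 chase 'd': 10→0 ⇒ 4;  out=∅∪out(4)=∅
  fail(12) 'aad': from fail(11)=10 chase 'd': 10→0 ⇒ 4;  out=∅∪out(4)=∅
  fail(16) 'dba': from fail(15)=1 chase 'a': 1→0 ⇒ 10;  out=∅∪out(10)=∅
  fail(19) 'cab': from fail(7)=10 chase 'b': 10→0 ⇒ 1;  out=∅∪out(1)=∅
  fail(9) 'cadc': from fail(8)=4 chase 'c': 4 ⇒ 5;  out={2}∪out(5)={1,2}
  fail(13) 'aadc': from fail(12)=4 chase 'c': 4 ⇒ 5;  out=∅∪out(5)={1}
  fail(17) 'dbad': from fail(16)=10 chase 'd': 10→0 ⇒ 4;  out=∅∪out(4)=∅
  fail(20) 'cabb': from fail(19)=1 chase 'b': 1→0 ⇒ 1;  out={5}∪out(1)={5}
  fail(14) 'aadcb': from fail(13)=5 chase 'b': 5→6→0 ⇒ 1;  out={3}∪out(1)={3}
  fail(18) 'dbadc': from fail(17)=4 chase 'c': 4 ⇒ 5;  out={4}∪out(5)={1,4}

Scan:
pos 0 'c': at 6
pos 1 'b': at 1 (fail-walked)
pos 2 'c': at 6 (fail-walked)
pos 3 'a': at 7
pos 4 'd': at 8
pos 5 'c': at 9  emit P1@[4:5],P2@[2:5]
pos 6 'b': at 1 (fail-walked)
pos 7 'b': at 1 (fail-walked)
pos 8 'a': at 10 (fail-walked)
pos 9 'b': at 1 (fail-walked)
pos 10 'a': at 10 (fail-walked)
pos 11 'c': at 6 (fail-walked)
pos 12 'a': at 7
pos 13 'b': at 19
pos 14 'b': at 20  emit P5@[11:14]
pos 15 'd': at 2 (fail-walked)
pos 16 'a': at 10 (fail-walked)
pos 17 'a': at 11
pos 18 'b': at 1 (fail-walked)
pos 19 'd': at 2
pos 20 'd': at 4 (fail-walked)
pos 21 'a': at 10 (fail-walked)

Matches: [[5,1],[5,2],[14,5]]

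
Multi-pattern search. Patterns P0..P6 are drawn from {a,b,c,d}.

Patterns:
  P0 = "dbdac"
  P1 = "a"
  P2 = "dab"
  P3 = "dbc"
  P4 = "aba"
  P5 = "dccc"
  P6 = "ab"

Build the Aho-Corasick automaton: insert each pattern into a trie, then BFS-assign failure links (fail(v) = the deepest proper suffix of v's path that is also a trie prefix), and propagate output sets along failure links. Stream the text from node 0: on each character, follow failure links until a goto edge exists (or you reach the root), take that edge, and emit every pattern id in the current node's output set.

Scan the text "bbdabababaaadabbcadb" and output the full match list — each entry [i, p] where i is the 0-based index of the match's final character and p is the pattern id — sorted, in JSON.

Build automaton:
Trie (insert patterns):
  0='ε' goto a→6 d→1
  1='d' goto a→7 b→2 c→12
  2='db' goto c→9 d→3
  3='dbd' goto a→4
  4='dbda' goto c→5
  5='dbdac' goto ·  ←P0
  6='a' goto b→10  ←P1
  7='da' goto b→8
  8='dab' goto ·  ←P2
  9='dbc' goto ·  ←P3
  10='ab' goto a→11  ←P6
  11='aba' goto ·  ←P4
  12='dc' goto c→13
  13='dcc' goto c→14
  14='dccc' goto ·  ←P5

Failure links (BFS by depth):
  fail(1) 'd': from fail(0)=0 chase 'd': 0 ⇒ 0;  out=∅∪out(0)=∅
  fail(6) 'a': from fail(0)=0 chase 'a': 0 ⇒ 0;  out={1}∪out(0)={1}
  fail(2) 'db': from fail(1)=0 chase 'b': 0 ⇒ 0;  out=∅∪out(0)=∅
  fail(7) 'da': from fail(1)=0 chase 'a': 0 ⇒ 6;  out=∅∪out(6)={1}
  fail(10) 'ab': from fail(6)=0 chase 'b': 0 ⇒ 0;  out={6}∪out(0)={6}
  fail(12) 'dc': from fail(1)=0 chase 'c': 0 ⇒ 0;  out=∅∪out(0)=∅
  fail(3) 'dbd': from fail(2)=0 chase 'd': 0 ⇒ 1;  out=∅∪out(1)=∅
  fail(8) 'dab': from fail(7)=6 chase 'b': 6 ⇒ 10;  out={2}∪out(10)={2,6}
  fail(9) 'dbc': from fail(2)=0 chase 'c': 0 ⇒ 0;  out={3}∪out(0)={3}
  fail(11) 'aba': from fail(10)=0 chase 'a': 0 ⇒ 6;  out={4}∪out(6)={1,4}
  fail(13) 'dcc': from fail(12)=0 chase 'c': 0 ⇒ 0;  out=∅∪out(0)=∅
  fail(4) 'dbda': from fail(3)=1 chase 'a': 1 ⇒ 7;  out=∅∪out(7)={1}
  fail(14) 'dccc': from fail(13)=0 chase 'c': 0 ⇒ 0;  out={5}∪out(0)={5}
  fail(5) 'dbdac': from fail(4)=7 chase 'c': 7→6→0 ⇒ 0;  out={0}∪out(0)={0}

Scan:
i=0 'b': node 0→0
i=1 'b': node 0→0
i=2 'd': node 0→1
i=3 'a': node 1→7  emit P1@[3:3]
i=4 'b': node 7→8  emit P2@[2:4],P6@[3:4]
i=5 'a': node 8→11 (fail-walked)  emit P1@[5:5],P4@[3:5]
i=6 'b': node 11→10 (fail-walked)  emit P6@[5:6]
i=7 'a': node 10→11  emit P1@[7:7],P4@[5:7]
i=8 'b': node 11→10 (fail-walked)  emit P6@[7:8]
i=9 'a': node 10→11  emit P1@[9:9],P4@[7:9]
i=10 'a': node 11→6 (fail-walked)  emit P1@[10:10]
i=11 'a': node 6→6 (fail-walked)  emit P1@[11:11]
i=12 'd': node 6→1 (fail-walked)
i=13 'a': node 1→7  emit P1@[13:13]
i=14 'b': node 7→8  emit P2@[12:14],P6@[13:14]
i=15 'b': node 8→0 (fail-walked)
i=16 'c': node 0→0
i=17 'a': node 0→6  emit P1@[17:17]
i=18 'd': node 6→1 (fail-walked)
i=19 'b': node 1→2

All matches (sorted): [[3,1],[4,2],[4,6],[5,1],[5,4],[6,6],[7,1],[7,4],[8,6],[9,1],[9,4],[10,1],[11,1],[13,1],[14,2],[14,6],[17,1]]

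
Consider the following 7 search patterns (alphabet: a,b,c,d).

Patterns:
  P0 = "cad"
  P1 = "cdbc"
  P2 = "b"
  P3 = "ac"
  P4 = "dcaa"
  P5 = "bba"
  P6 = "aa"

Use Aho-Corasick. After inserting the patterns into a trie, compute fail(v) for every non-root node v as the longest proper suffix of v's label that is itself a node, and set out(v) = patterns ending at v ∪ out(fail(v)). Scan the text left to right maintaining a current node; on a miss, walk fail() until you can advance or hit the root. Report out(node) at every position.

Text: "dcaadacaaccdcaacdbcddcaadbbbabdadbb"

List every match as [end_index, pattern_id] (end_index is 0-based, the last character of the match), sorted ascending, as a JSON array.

Construct AC machine:
Trie nodes:
  0='ε' goto a→8 b→7 c→1 d→10
  1='c' goto a→2 d→4
  2='ca' goto d→3
  3='cad' goto ·  ←P0
  4='cd' goto b→5
  5='cdb' goto c→6
  6='cdbc' goto ·  ←P1
  7='b' goto b→14  ←P2
  8='a' goto a→16 c→9
  9='ac' goto ·  ←P3
  10='d' goto c→11
  11='dc' goto a→12
  12='dca' goto a→13
  13='dcaa' goto ·  ←P4
  14='bb' goto a→15
  15='bba' goto ·  ←P5
  16='aa' goto ·  ←P6

BFS fail/out derivation:
  fail(1) 'c': from fail(0)=0 chase 'c': 0 ⇒ 0;  out=∅∪out(0)=∅
  fail(7) 'b': from fail(0)=0 chase 'b': 0 ⇒ 0;  out={2}∪out(0)={2}
  fail(8) 'a': from fail(0)=0 chase 'a': 0 ⇒ 0;  out=∅∪out(0)=∅
  fail(10) 'd': from fail(0)=0 chase 'd': 0 ⇒ 0;  out=∅∪out(0)=∅
  fail(2) 'ca': from fail(1)=0 chase 'a': 0 ⇒ 8;  out=∅∪out(8)=∅
  fail(4) 'cd': from fail(1)=0 chase 'd': 0 ⇒ 10;  out=∅∪out(10)=∅
  fail(9) 'ac': from fail(8)=0 chase 'c': 0 ⇒ 1;  out={3}∪out(1)={3}
  fail(11) 'dc': from fail(10)=0 chase 'c': 0 ⇒ 1;  out=∅∪out(1)=∅
  fail(14) 'bb': from fail(7)=0 chase 'b': 0 ⇒ 7;  out=∅∪out(7)={2}
  fail(16) 'aa': from fail(8)=0 chase 'a': 0 ⇒ 8;  out={6}∪out(8)={6}
  fail(3) 'cad': from fail(2)=8 chase 'd': 8→0 ⇒ 10;  out={0}∪out(10)={0}
  fail(5) 'cdb': from fail(4)=10 chase 'b': 10→0 ⇒ 7;  out=∅∪out(7)={2}
  fail(12) 'dca': from fail(11)=1 chase 'a': 1 ⇒ 2;  out=∅∪out(2)=∅
  fail(15) 'bba': from fail(14)=7 chase 'a': 7→0 ⇒ 8;  out={5}∪out(8)={5}
  fail(6) 'cdbc': from fail(5)=7 chase 'c': 7→0 ⇒ 1;  out={1}∪out(1)={1}
  fail(13) 'dcaa': from fail(12)=2 chase 'a': 2→8 ⇒ 16;  out={4}∪out(16)={4,6}

Scan:
pos 0 'd': at 10
pos 1 'c': at 11
pos 2 'a': at 12
pos 3 'a': at 13  ** P4@[0:3],P6@[2:3]
pos 4 'd': at 10 (fail-walked)
pos 5 'a': at 8 (fail-walked)
pos 6 'c': at 9  ** P3@[5:6]
pos 7 'a': at 2 (fail-walked)
pos 8 'a': at 16 (fail-walked)  ** P6@[7:8]
pos 9 'c': at 9 (fail-walked)  ** P3@[8:9]
pos 10 'c': at 1 (fail-walked)
pos 11 'd': at 4
pos 12 'c': at 11 (fail-walked)
pos 13 'a': at 12
pos 14 'a': at 13  ** P4@[11:14],P6@[13:14]
pos 15 'c': at 9 (fail-walked)  ** P3@[14:15]
pos 16 'd': at 4 (fail-walked)
pos 17 'b': at 5  ** P2@[17:17]
pos 18 'c': at 6  ** P1@[15:18]
pos 19 'd': at 4 (fail-walked)
pos 20 'd': at 10 (fail-walked)
pos 21 'c': at 11
pos 22 'a': at 12
pos 23 'a': at 13  ** P4@[20:23],P6@[22:23]
pos 24 'd': at 10 (fail-walked)
pos 25 'b': at 7 (fail-walked)  ** P2@[25:25]
pos 26 'b': at 14  ** P2@[26:26]
pos 27 'b': at 14 (fail-walked)  ** P2@[27:27]
pos 28 'a': at 15  ** P5@[26:28]
pos 29 'b': at 7 (fail-walked)  ** P2@[29:29]
pos 30 'd': at 10 (fail-walked)
pos 31 'a': at 8 (fail-walked)
pos 32 'd': at 10 (fail-walked)
pos 33 'b': at 7 (fail-walked)  ** P2@[33:33]
pos 34 'b': at 14  ** P2@[34:34]

All matches (sorted): [[3,4],[3,6],[6,3],[8,6],[9,3],[14,4],[14,6],[15,3],[17,2],[18,1],[23,4],[23,6],[25,2],[26,2],[27,2],[28,5],[29,2],[33,2],[34,2]]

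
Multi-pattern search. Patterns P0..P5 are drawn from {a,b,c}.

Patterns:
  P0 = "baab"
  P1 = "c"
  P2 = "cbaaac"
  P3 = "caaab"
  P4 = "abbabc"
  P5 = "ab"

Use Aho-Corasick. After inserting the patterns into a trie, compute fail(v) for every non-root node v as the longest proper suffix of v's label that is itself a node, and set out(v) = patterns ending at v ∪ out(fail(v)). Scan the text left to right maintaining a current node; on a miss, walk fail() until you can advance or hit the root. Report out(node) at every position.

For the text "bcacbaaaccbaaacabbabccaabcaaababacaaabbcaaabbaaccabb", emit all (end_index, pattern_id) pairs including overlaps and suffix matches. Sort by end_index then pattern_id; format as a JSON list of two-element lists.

Construct AC machine:
Trie nodes:
  n0 'ε': a→15 b→1 c→5
  n1 'b': a→2
  n2 'ba': a→3
  n3 'baa': b→4
  n4 'baab': ·  [P0 ends]
  n5 'c': a→11 b→6  [P1 ends]
  n6 'cb': a→7
  n7 'cba': a→8
  n8 'cbaa': a→9
  n9 'cbaaa': c→10
  n10 'cbaaac': ·  [P2 ends]
  n11 'ca': a→12
  n12 'caa': a→13
  n13 'caaa': b→14
  n14 'caaab': ·  [P3 ends]
  n15 'a': b→16
  n16 'ab': b→17  [P5 ends]
  n17 'abb': a→18
  n18 'abba': b→19
  n19 'abbab': c→20
  n20 'abbabc': ·  [P4 ends]

BFS fail/out derivation:
  fail(1) 'b': from fail(0)=0 chase 'b': 0 ⇒ 0;  out=∅∪out(0)=∅
  fail(5) 'c': from fail(0)=0 chase 'c': 0 ⇒ 0;  out={1}∪out(0)={1}
  fail(15) 'a': from fail(0)=0 chase 'a': 0 ⇒ 0;  out=∅∪out(0)=∅
  fail(2) 'ba': from fail(1)=0 chase 'a': 0 ⇒ 15;  out=∅∪out(15)=∅
  fail(6) 'cb': from fail(5)=0 chase 'b': 0 ⇒ 1;  out=∅∪out(1)=∅
  fail(11) 'ca': from fail(5)=0 chase 'a': 0 ⇒ 15;  out=∅∪out(15)=∅
  fail(16) 'ab': from fail(15)=0 chase 'b': 0 ⇒ 1;  out={5}∪out(1)={5}
  fail(3) 'baa': from fail(2)=15 chase 'a': 15→0 ⇒ 15;  out=∅∪out(15)=∅
  fail(7) 'cba': from fail(6)=1 chase 'a': 1 ⇒ 2;  out=∅∪out(2)=∅
  fail(12) 'caa': from fail(11)=15 chase 'a': 15→0 ⇒ 15;  out=∅∪out(15)=∅
  fail(17) 'abb': from fail(16)=1 chase 'b': 1→0 ⇒ 1;  out=∅∪out(1)=∅
  fail(4) 'baab': from fail(3)=15 chase 'b': 15 ⇒ 16;  out={0}∪out(16)={0,5}
  fail(8) 'cbaa': from fail(7)=2 chase 'a': 2 ⇒ 3;  out=∅∪out(3)=∅
  fail(13) 'caaa': from fail(12)=15 chase 'a': 15→0 ⇒ 15;  out=∅∪out(15)=∅
  fail(18) 'abba': from fail(17)=1 chase 'a': 1 ⇒ 2;  out=∅∪out(2)=∅
  fail(9) 'cbaaa': from fail(8)=3 chase 'a': 3→15→0 ⇒ 15;  out=∅∪out(15)=∅
  fail(14) 'caaab': from fail(13)=15 chase 'b': 15 ⇒ 16;  out={3}∪out(16)={3,5}
  fail(19) 'abbab': from fail(18)=2 chase 'b': 2→15 ⇒ 16;  out=∅∪out(16)={5}
  fail(10) 'cbaaac': from fail(9)=15 chase 'c': 15→0 ⇒ 5;  out={2}∪out(5)={1,2}
  fail(20) 'abbabc': from fail(19)=16 chase 'c': 16→1→0 ⇒ 5;  out={4}∪out(5)={1,4}

Scan:
[0] read 'b'  n0⇒n1
[1] read 'c'  n1⇒n5 (via fail)  ** P1@[1:1]
[2] read 'a'  n5⇒n11
[3] read 'c'  n11⇒n5 (via fail)  ** P1@[3:3]
[4] read 'b'  n5⇒n6
[5] read 'a'  n6⇒n7
[6] read 'a'  n7⇒n8
[7] read 'a'  n8⇒n9
[8] read 'c'  n9⇒n10  ** P1@[8:8],P2@[3:8]
[9] read 'c'  n10⇒n5 (via fail)  ** P1@[9:9]
[10] read 'b'  n5⇒n6
[11] read 'a'  n6⇒n7
[12] read 'a'  n7⇒n8
[13] read 'a'  n8⇒n9
[14] read 'c'  n9⇒n10  ** P1@[14:14],P2@[9:14]
[15] read 'a'  n10⇒n11 (via fail)
[16] read 'b'  n11⇒n16 (via fail)  ** P5@[15:16]
[17] read 'b'  n16⇒n17
[18] read 'a'  n17⇒n18
[19] read 'b'  n18⇒n19  ** P5@[18:19]
[20] read 'c'  n19⇒n20  ** P1@[20:20],P4@[15:20]
[21] read 'c'  n20⇒n5 (via fail)  ** P1@[21:21]
[22] read 'a'  n5⇒n11
[23] read 'a'  n11⇒n12
[24] read 'b'  n12⇒n16 (via fail)  ** P5@[23:24]
[25] read 'c'  n16⇒n5 (via fail)  ** P1@[25:25]
[26] read 'a'  n5⇒n11
[27] read 'a'  n11⇒n12
[28] read 'a'  n12⇒n13
[29] read 'b'  n13⇒n14  ** P3@[25:29],P5@[28:29]
[30] read 'a'  n14⇒n2 (via fail)
[31] read 'b'  n2⇒n16 (via fail)  ** P5@[30:31]
[32] read 'a'  n16⇒n2 (via fail)
[33] read 'c'  n2⇒n5 (via fail)  ** P1@[33:33]
[34] read 'a'  n5⇒n11
[35] read 'a'  n11⇒n12
[36] read 'a'  n12⇒n13
[37] read 'b'  n13⇒n14  ** P3@[33:37],P5@[36:37]
[38] read 'b'  n14⇒n17 (via fail)
[39] read 'c'  n17⇒n5 (via fail)  ** P1@[39:39]
[40] read 'a'  n5⇒n11
[41] read 'a'  n11⇒n12
[42] read 'a'  n12⇒n13
[43] read 'b'  n13⇒n14  ** P3@[39:43],P5@[42:43]
[44] read 'b'  n14⇒n17 (via fail)
[45] read 'a'  n17⇒n18
[46] read 'a'  n18⇒n3 (via fail)
[47] read 'c'  n3⇒n5 (via fail)  ** P1@[47:47]
[48] read 'c'  n5⇒n5 (via fail)  ** P1@[48:48]
[49] read 'a'  n5⇒n11
[50] read 'b'  n11⇒n16 (via fail)  ** P5@[49:50]
[51] read 'b'  n16⇒n17

All matches (sorted): [[1,1],[3,1],[8,1],[8,2],[9,1],[14,1],[14,2],[16,5],[19,5],[20,1],[20,4],[21,1],[24,5],[25,1],[29,3],[29,5],[31,5],[33,1],[37,3],[37,5],[39,1],[43,3],[43,5],[47,1],[48,1],[50,5]]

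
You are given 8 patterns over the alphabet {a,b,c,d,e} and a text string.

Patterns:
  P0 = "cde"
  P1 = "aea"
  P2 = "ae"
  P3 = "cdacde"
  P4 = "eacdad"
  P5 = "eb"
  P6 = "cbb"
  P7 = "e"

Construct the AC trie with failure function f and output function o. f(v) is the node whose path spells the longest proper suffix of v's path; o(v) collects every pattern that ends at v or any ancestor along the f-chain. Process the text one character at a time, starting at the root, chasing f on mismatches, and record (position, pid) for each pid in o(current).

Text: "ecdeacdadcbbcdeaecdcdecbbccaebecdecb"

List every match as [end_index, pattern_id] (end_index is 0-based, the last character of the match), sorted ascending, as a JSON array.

Build:
Trie (insert patterns):
  0='ε' goto a→4 c→1 e→11
  1='c' goto b→18 d→2
  2='cd' goto a→7 e→3
  3='cde' goto ·  ←P0
  4='a' goto e→5
  5='ae' goto a→6  ←P2
  6='aea' goto ·  ←P1
  7='cda' goto c→8
  8='cdac' goto d→9
  9='cdacd' goto e→10
  10='cdacde' goto ·  ←P3
  11='e' goto a→12 b→17  ←P7
  12='ea' goto c→13
  13='eac' goto d→14
  14='eacd' goto a→15
  15='eacda' goto d→16
  16='eacdad' goto ·  ←P4
  17='eb' goto ·  ←P5
  18='cb' goto b→19
  19='cbb' goto ·  ←P6

BFS fail/out derivation:
  fail(1) 'c': from fail(0)=0 chase 'c': 0 ⇒ 0;  out=∅∪out(0)=∅
  fail(4) 'a': from fail(0)=0 chase 'a': 0 ⇒ 0;  out=∅∪out(0)=∅
  fail(11) 'e': from fail(0)=0 chase 'e': 0 ⇒ 0;  out={7}∪out(0)={7}
  fail(2) 'cd': from fail(1)=0 chase 'd': 0 ⇒ 0;  out=∅∪out(0)=∅
  fail(5) 'ae': from fail(4)=0 chase 'e': 0 ⇒ 11;  out={2}∪out(11)={2,7}
  fail(12) 'ea': from fail(11)=0 chase 'a': 0 ⇒ 4;  out=∅∪out(4)=∅
  fail(17) 'eb': from fail(11)=0 chase 'b': 0 ⇒ 0;  out={5}∪out(0)={5}
  fail(18) 'cb': from fail(1)=0 chase 'b': 0 ⇒ 0;  out=∅∪out(0)=∅
  fail(3) 'cde': from fail(2)=0 chase 'e': 0 ⇒ 11;  out={0}∪out(11)={0,7}
  fail(6) 'aea': from fail(5)=11 chase 'a': 11 ⇒ 12;  out={1}∪out(12)={1}
  fail(7) 'cda': from fail(2)=0 chase 'a': 0 ⇒ 4;  out=∅∪out(4)=∅
  fail(13) 'eac': from fail(12)=4 chase 'c': 4→0 ⇒ 1;  out=∅∪out(1)=∅
  fail(19) 'cbb': from fail(18)=0 chase 'b': 0 ⇒ 0;  out={6}∪out(0)={6}
  fail(8) 'cdac': from fail(7)=4 chase 'c': 4→0 ⇒ 1;  out=∅∪out(1)=∅
  fail(14) 'eacd': from fail(13)=1 chase 'd': 1 ⇒ 2;  out=∅∪out(2)=∅
  fail(9) 'cdacd': from fail(8)=1 chase 'd': 1 ⇒ 2;  out=∅∪out(2)=∅
  fail(15) 'eacda': from fail(14)=2 chase 'a': 2 ⇒ 7;  out=∅∪out(7)=∅
  fail(10) 'cdacde': from fail(9)=2 chase 'e': 2 ⇒ 3;  out={3}∪out(3)={0,3,7}
  fail(16) 'eacdad': from fail(15)=7 chase 'd': 7→4→0 ⇒ 0;  out={4}∪out(0)={4}

Scan:
i=0 'e': node 0→11  → match P7@[0:0]
i=1 'c': node 11→1 ·f
i=2 'd': node 1→2
i=3 'e': node 2→3  → match P0@[1:3],P7@[3:3]
i=4 'a': node 3→12 ·f
i=5 'c': node 12→13
i=6 'd': node 13→14
i=7 'a': node 14→15
i=8 'd': node 15→16  → match P4@[3:8]
i=9 'c': node 16→1 ·f
i=10 'b': node 1→18
i=11 'b': node 18→19  → match P6@[9:11]
i=12 'c': node 19→1 ·f
i=13 'd': node 1→2
i=14 'e': node 2→3  → match P0@[12:14],P7@[14:14]
i=15 'a': node 3→12 ·f
i=16 'e': node 12→5 ·f  → match P2@[15:16],P7@[16:16]
i=17 'c': node 5→1 ·f
i=18 'd': node 1→2
i=19 'c': node 2→1 ·f
i=20 'd': node 1→2
i=21 'e': node 2→3  → match P0@[19:21],P7@[21:21]
i=22 'c': node 3→1 ·f
i=23 'b': node 1→18
i=24 'b': node 18→19  → match P6@[22:24]
i=25 'c': node 19→1 ·f
i=26 'c': node 1→1 ·f
i=27 'a': node 1→4 ·f
i=28 'e': node 4→5  → match P2@[27:28],P7@[28:28]
i=29 'b': node 5→17 ·f  → match P5@[28:29]
i=30 'e': node 17→11 ·f  → match P7@[30:30]
i=31 'c': node 11→1 ·f
i=32 'd': node 1→2
i=33 'e': node 2→3  → match P0@[31:33],P7@[33:33]
i=34 'c': node 3→1 ·f
i=35 'b': node 1→18

Result: [[0,7],[3,0],[3,7],[8,4],[11,6],[14,0],[14,7],[16,2],[16,7],[21,0],[21,7],[24,6],[28,2],[28,7],[29,5],[30,7],[33,0],[33,7]]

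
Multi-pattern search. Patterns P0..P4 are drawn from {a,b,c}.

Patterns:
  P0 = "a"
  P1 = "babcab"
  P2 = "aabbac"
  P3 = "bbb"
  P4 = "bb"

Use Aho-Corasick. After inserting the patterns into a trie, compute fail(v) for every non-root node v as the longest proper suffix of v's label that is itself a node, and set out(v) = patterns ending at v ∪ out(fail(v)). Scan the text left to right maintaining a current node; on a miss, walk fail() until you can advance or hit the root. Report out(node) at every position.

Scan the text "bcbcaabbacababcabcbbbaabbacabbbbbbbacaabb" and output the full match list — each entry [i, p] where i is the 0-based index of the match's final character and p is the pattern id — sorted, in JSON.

Build automaton:
Trie (insert patterns):
  0='ε' goto a→1 b→2
  1='a' goto a→8  ←P0
  2='b' goto a→3 b→13
  3='ba' goto b→4
  4='bab' goto c→5
  5='babc' goto a→6
  6='babca' goto b→7
  7='babcab' goto ·  ←P1
  8='aa' goto b→9
  9='aab' goto b→10
  10='aabb' goto a→11
  11='aabba' goto c→12
  12='aabbac' goto ·  ←P2
  13='bb' goto b→14  ←P4
  14='bbb' goto ·  ←P3

BFS fail/out derivation:
  n1('a'): parent n0 fail=0; on 'a' 0 → fail=0;  out {0}∪∅={0}
  n2('b'): parent n0 fail=0; on 'b' 0 → fail=0;  out ∅∪∅=∅
  n3('ba'): parent n2 fail=0; on 'a' 0 → fail=1;  out ∅∪{0}={0}
  n8('aa'): parent n1 fail=0; on 'a' 0 → fail=1;  out ∅∪{0}={0}
  n13('bb'): parent n2 fail=0; on 'b' 0 → fail=2;  out {4}∪∅={4}
  n4('bab'): parent n3 fail=1; on 'b' 1→0 → fail=2;  out ∅∪∅=∅
  n9('aab'): parent n8 fail=1; on 'b' 1→0 → fail=2;  out ∅∪∅=∅
  n14('bbb'): parent n13 fail=2; on 'b' 2 → fail=13;  out {3}∪{4}={3,4}
  n5('babc'): parent n4 fail=2; on 'c' 2→0 → fail=0;  out ∅∪∅=∅
  n10('aabb'): parent n9 fail=2; on 'b' 2 → fail=13;  out ∅∪{4}={4}
  n6('babca'): parent n5 fail=0; on 'a' 0 → fail=1;  out ∅∪{0}={0}
  n11('aabba'): parent n10 fail=13; on 'a' 13→2 → fail=3;  out ∅∪{0}={0}
  n7('babcab'): parent n6 fail=1; on 'b' 1→0 → fail=2;  out {1}∪∅={1}
  n12('aabbac'): parent n11 fail=3; on 'c' 3→1→0 → fail=0;  out {2}∪∅={2}

Run:
[0] read 'b'  n0⇒n2
[1] read 'c'  n2⇒n0 ·f
[2] read 'b'  n0⇒n2
[3] read 'c'  n2⇒n0 ·f
[4] read 'a'  n0⇒n1  → match P0@[4:4]
[5] read 'a'  n1⇒n8  → match P0@[5:5]
[6] read 'b'  n8⇒n9
[7] read 'b'  n9⇒n10  → match P4@[6:7]
[8] read 'a'  n10⇒n11  → match P0@[8:8]
[9] read 'c'  n11⇒n12  → match P2@[4:9]
[10] read 'a'  n12⇒n1 ·f  → match P0@[10:10]
[11] read 'b'  n1⇒n2 ·f
[12] read 'a'  n2⇒n3  → match P0@[12:12]
[13] read 'b'  n3⇒n4
[14] read 'c'  n4⇒n5
[15] read 'a'  n5⇒n6  → match P0@[15:15]
[16] read 'b'  n6⇒n7  → match P1@[11:16]
[17] read 'c'  n7⇒n0 ·f
[18] read 'b'  n0⇒n2
[19] read 'b'  n2⇒n13  → match P4@[18:19]
[20] read 'b'  n13⇒n14  → match P3@[18:20],P4@[19:20]
[21] read 'a'  n14⇒n3 ·f  → match P0@[21:21]
[22] read 'a'  n3⇒n8 ·f  → match P0@[22:22]
[23] read 'b'  n8⇒n9
[24] read 'b'  n9⇒n10  → match P4@[23:24]
[25] read 'a'  n10⇒n11  → match P0@[25:25]
[26] read 'c'  n11⇒n12  → match P2@[21:26]
[27] read 'a'  n12⇒n1 ·f  → match P0@[27:27]
[28] read 'b'  n1⇒n2 ·f
[29] read 'b'  n2⇒n13  → match P4@[28:29]
[30] read 'b'  n13⇒n14  → match P3@[28:30],P4@[29:30]
[31] read 'b'  n14⇒n14 ·f  → match P3@[29:31],P4@[30:31]
[32] read 'b'  n14⇒n14 ·f  → match P3@[30:32],P4@[31:32]
[33] read 'b'  n14⇒n14 ·f  → match P3@[31:33],P4@[32:33]
[34] read 'b'  n14⇒n14 ·f  → match P3@[32:34],P4@[33:34]
[35] read 'a'  n14⇒n3 ·f  → match P0@[35:35]
[36] read 'c'  n3⇒n0 ·f
[37] read 'a'  n0⇒n1  → match P0@[37:37]
[38] read 'a'  n1⇒n8  → match P0@[38:38]
[39] read 'b'  n8⇒n9
[40] read 'b'  n9⇒n10  → match P4@[39:40]

Result: [[4,0],[5,0],[7,4],[8,0],[9,2],[10,0],[12,0],[15,0],[16,1],[19,4],[20,3],[20,4],[21,0],[22,0],[24,4],[25,0],[26,2],[27,0],[29,4],[30,3],[30,4],[31,3],[31,4],[32,3],[32,4],[33,3],[33,4],[34,3],[34,4],[35,0],[37,0],[38,0],[40,4]]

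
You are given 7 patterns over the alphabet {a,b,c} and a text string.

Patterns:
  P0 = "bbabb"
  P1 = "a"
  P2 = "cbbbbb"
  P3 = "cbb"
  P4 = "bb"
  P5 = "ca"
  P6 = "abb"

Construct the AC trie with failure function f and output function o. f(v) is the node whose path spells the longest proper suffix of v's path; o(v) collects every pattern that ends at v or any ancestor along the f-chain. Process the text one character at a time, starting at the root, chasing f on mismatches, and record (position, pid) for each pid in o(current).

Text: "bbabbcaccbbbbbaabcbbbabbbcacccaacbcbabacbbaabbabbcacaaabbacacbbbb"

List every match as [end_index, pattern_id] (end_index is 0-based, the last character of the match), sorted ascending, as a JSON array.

Build:
Trie nodes:
  n0 'ε': a→6 b→1 c→7
  n1 'b': b→2
  n2 'bb': a→3  ←P4
  n3 'bba': b→4
  n4 'bbab': b→5
  n5 'bbabb': ·  ←P0
  n6 'a': b→14  ←P1
  n7 'c': a→13 b→8
  n8 'cb': b→9
  n9 'cbb': b→10  ←P3
  n10 'cbbb': b→11
  n11 'cbbbb': b→12
  n12 'cbbbbb': ·  ←P2
  n13 'ca': ·  ←P5
  n14 'ab': b→15
  n15 'abb': ·  ←P6

BFS fail/out derivation:
  n1('b'): parent n0 fail=0; on 'b' 0 → fail=0;  out ∅∪∅=∅
  n6('a'): parent n0 fail=0; on 'a' 0 → fail=0;  out {1}∪∅={1}
  n7('c'): parent n0 fail=0; on 'c' 0 → fail=0;  out ∅∪∅=∅
  n2('bb'): parent n1 fail=0; on 'b' 0 → fail=1;  out {4}∪∅={4}
  n8('cb'): parent n7 fail=0; on 'b' 0 → fail=1;  out ∅∪∅=∅
  n13('ca'): parent n7 fail=0; on 'a' 0 → fail=6;  out {5}∪{1}={1,5}
  n14('ab'): parent n6 fail=0; on 'b' 0 → fail=1;  out ∅∪∅=∅
  n3('bba'): parent n2 fail=1; on 'a' 1→0 → fail=6;  out ∅∪{1}={1}
  n9('cbb'): parent n8 fail=1; on 'b' 1 → fail=2;  out {3}∪{4}={3,4}
  n15('abb'): parent n14 fail=1; on 'b' 1 → fail=2;  out {6}∪{4}={4,6}
  n4('bbab'): parent n3 fail=6; on 'b' 6 → fail=14;  out ∅∪∅=∅
  n10('cbbb'): parent n9 fail=2; on 'b' 2→1 → fail=2;  out ∅∪{4}={4}
  n5('bbabb'): parent n4 fail=14; on 'b' 14 → fail=15;  out {0}∪{4,6}={0,4,6}
  n11('cbbbb'): parent n10 fail=2; on 'b' 2→1 → fail=2;  out ∅∪{4}={4}
  n12('cbbbbb'): parent n11 fail=2; on 'b' 2→1 → fail=2;  out {2}∪{4}={2,4}

Scan:
i=0 'b': node 0→1
i=1 'b': node 1→2  → match P4@[0:1]
i=2 'a': node 2→3  → match P1@[2:2]
i=3 'b': node 3→4
i=4 'b': node 4→5  → match P0@[0:4],P4@[3:4],P6@[2:4]
i=5 'c': node 5→7 ·f
i=6 'a': node 7→13  → match P1@[6:6],P5@[5:6]
i=7 'c': node 13→7 ·f
i=8 'c': node 7→7 ·f
i=9 'b': node 7→8
i=10 'b': node 8→9  → match P3@[8:10],P4@[9:10]
i=11 'b': node 9→10  → match P4@[10:11]
i=12 'b': node 10→11  → match P4@[11:12]
i=13 'b': node 11→12  → match P2@[8:13],P4@[12:13]
i=14 'a': node 12→3 ·f  → match P1@[14:14]
i=15 'a': node 3→6 ·f  → match P1@[15:15]
i=16 'b': node 6→14
i=17 'c': node 14→7 ·f
i=18 'b': node 7→8
i=19 'b': node 8→9  → match P3@[17:19],P4@[18:19]
i=20 'b': node 9→10  → match P4@[19:20]
i=21 'a': node 10→3 ·f  → match P1@[21:21]
i=22 'b': node 3→4
i=23 'b': node 4→5  → match P0@[19:23],P4@[22:23],P6@[21:23]
i=24 'b': node 5→2 ·f  → match P4@[23:24]
i=25 'c': node 2→7 ·f
i=26 'a': node 7→13  → match P1@[26:26],P5@[25:26]
i=27 'c': node 13→7 ·f
i=28 'c': node 7→7 ·f
i=29 'c': node 7→7 ·f
i=30 'a': node 7→13  → match P1@[30:30],P5@[29:30]
i=31 'a': node 13→6 ·f  → match P1@[31:31]
i=32 'c': node 6→7 ·f
i=33 'b': node 7→8
i=34 'c': node 8→7 ·f
i=35 'b': node 7→8
i=36 'a': node 8→6 ·f  → match P1@[36:36]
i=37 'b': node 6→14
i=38 'a': node 14→6 ·f  → match P1@[38:38]
i=39 'c': node 6→7 ·f
i=40 'b': node 7→8
i=41 'b': node 8→9  → match P3@[39:41],P4@[40:41]
i=42 'a': node 9→3 ·f  → match P1@[42:42]
i=43 'a': node 3→6 ·f  → match P1@[43:43]
i=44 'b': node 6→14
i=45 'b': node 14→15  → match P4@[44:45],P6@[43:45]
i=46 'a': node 15→3 ·f  → match P1@[46:46]
i=47 'b': node 3→4
i=48 'b': node 4→5  → match P0@[44:48],P4@[47:48],P6@[46:48]
i=49 'c': node 5→7 ·f
i=50 'a': node 7→13  → match P1@[50:50],P5@[49:50]
i=51 'c': node 13→7 ·f
i=52 'a': node 7→13  → match P1@[52:52],P5@[51:52]
i=53 'a': node 13→6 ·f  → match P1@[53:53]
i=54 'a': node 6→6 ·f  → match P1@[54:54]
i=55 'b': node 6→14
i=56 'b': node 14→15  → match P4@[55:56],P6@[54:56]
i=57 'a': node 15→3 ·f  → match P1@[57:57]
i=58 'c': node 3→7 ·f
i=59 'a': node 7→13  → match P1@[59:59],P5@[58:59]
i=60 'c': node 13→7 ·f
i=61 'b': node 7→8
i=62 'b': node 8→9  → match P3@[60:62],P4@[61:62]
i=63 'b': node 9→10  → match P4@[62:63]
i=64 'b': node 10→11  → match P4@[63:64]

Matches: [[1,4],[2,1],[4,0],[4,4],[4,6],[6,1],[6,5],[10,3],[10,4],[11,4],[12,4],[13,2],[13,4],[14,1],[15,1],[19,3],[19,4],[20,4],[21,1],[23,0],[23,4],[23,6],[24,4],[26,1],[26,5],[30,1],[30,5],[31,1],[36,1],[38,1],[41,3],[41,4],[42,1],[43,1],[45,4],[45,6],[46,1],[48,0],[48,4],[48,6],[50,1],[50,5],[52,1],[52,5],[53,1],[54,1],[56,4],[56,6],[57,1],[59,1],[59,5],[62,3],[62,4],[63,4],[64,4]]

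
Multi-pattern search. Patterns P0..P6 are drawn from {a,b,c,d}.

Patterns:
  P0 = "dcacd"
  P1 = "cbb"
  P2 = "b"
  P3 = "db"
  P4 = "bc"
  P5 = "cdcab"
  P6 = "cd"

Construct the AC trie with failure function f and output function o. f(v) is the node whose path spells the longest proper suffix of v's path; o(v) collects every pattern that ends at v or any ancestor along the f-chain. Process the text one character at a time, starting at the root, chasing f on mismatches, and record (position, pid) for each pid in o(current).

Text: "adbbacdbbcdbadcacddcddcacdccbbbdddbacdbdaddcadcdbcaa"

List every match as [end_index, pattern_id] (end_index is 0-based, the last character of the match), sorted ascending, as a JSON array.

Build:
Trie nodes:
  0='ε' goto b→9 c→6 d→1
  1='d' goto b→10 c→2
  2='dc' goto a→3
  3='dca' goto c→4
  4='dcac' goto d→5
  5='dcacd' goto ·  ←P0
  6='c' goto b→7 d→12
  7='cb' goto b→8
  8='cbb' goto ·  ←P1
  9='b' goto c→11  ←P2
  10='db' goto ·  ←P3
  11='bc' goto ·  ←P4
  12='cd' goto c→13  ←P6
  13='cdc' goto a→14
  14='cdca' goto b→15
  15='cdcab' goto ·  ←P5

Failure links (BFS by depth):
  fail(1) 'd': from fail(0)=0 chase 'd': 0 ⇒ 0;  out=∅∪out(0)=∅
  fail(6) 'c': from fail(0)=0 chase 'c': 0 ⇒ 0;  out=∅∪out(0)=∅
  fail(9) 'b': from fail(0)=0 chase 'b': 0 ⇒ 0;  out={2}∪out(0)={2}
  fail(2) 'dc': from fail(1)=0 chase 'c': 0 ⇒ 6;  out=∅∪out(6)=∅
  fail(7) 'cb': from fail(6)=0 chase 'b': 0 ⇒ 9;  out=∅∪out(9)={2}
  fail(10) 'db': from fail(1)=0 chase 'b': 0 ⇒ 9;  out={3}∪out(9)={2,3}
  fail(11) 'bc': from fail(9)=0 chase 'c': 0 ⇒ 6;  out={4}∪out(6)={4}
  fail(12) 'cd': from fail(6)=0 chase 'd': 0 ⇒ 1;  out={6}∪out(1)={6}
  fail(3) 'dca': from fail(2)=6 chase 'a': 6→0 ⇒ 0;  out=∅∪out(0)=∅
  fail(8) 'cbb': from fail(7)=9 chase 'b': 9→0 ⇒ 9;  out={1}∪out(9)={1,2}
  fail(13) 'cdc': from fail(12)=1 chase 'c': 1 ⇒ 2;  out=∅∪out(2)=∅
  fail(4) 'dcac': from fail(3)=0 chase 'c': 0 ⇒ 6;  out=∅∪out(6)=∅
  fail(14) 'cdca': from fail(13)=2 chase 'a': 2 ⇒ 3;  out=∅∪out(3)=∅
  fail(5) 'dcacd': from fail(4)=6 chase 'd': 6 ⇒ 12;  out={0}∪out(12)={0,6}
  fail(15) 'cdcab': from fail(14)=3 chase 'b': 3→0 ⇒ 9;  out={5}∪out(9)={2,5}

Scan:
i=0 'a': node 0→0
i=1 'd': node 0→1
i=2 'b': node 1→10  → match P2@[2:2],P3@[1:2]
i=3 'b': node 10→9 ·f  → match P2@[3:3]
i=4 'a': node 9→0 ·f
i=5 'c': node 0→6
i=6 'd': node 6→12  → match P6@[5:6]
i=7 'b': node 12→10 ·f  → match P2@[7:7],P3@[6:7]
i=8 'b': node 10→9 ·f  → match P2@[8:8]
i=9 'c': node 9→11  → match P4@[8:9]
i=10 'd': node 11→12 ·f  → match P6@[9:10]
i=11 'b': node 12→10 ·f  → match P2@[11:11],P3@[10:11]
i=12 'a': node 10→0 ·f
i=13 'd': node 0→1
i=14 'c': node 1→2
i=15 'a': node 2→3
i=16 'c': node 3→4
i=17 'd': node 4→5  → match P0@[13:17],P6@[16:17]
i=18 'd': node 5→1 ·f
i=19 'c': node 1→2
i=20 'd': node 2→12 ·f  → match P6@[19:20]
i=21 'd': node 12→1 ·f
i=22 'c': node 1→2
i=23 'a': node 2→3
i=24 'c': node 3→4
i=25 'd': node 4→5  → match P0@[21:25],P6@[24:25]
i=26 'c': node 5→13 ·f
i=27 'c': node 13→6 ·f
i=28 'b': node 6→7  → match P2@[28:28]
i=29 'b': node 7→8  → match P1@[27:29],P2@[29:29]
i=30 'b': node 8→9 ·f  → match P2@[30:30]
i=31 'd': node 9→1 ·f
i=32 'd': node 1→1 ·f
i=33 'd': node 1→1 ·f
i=34 'b': node 1→10  → match P2@[34:34],P3@[33:34]
i=35 'a': node 10→0 ·f
i=36 'c': node 0→6
i=37 'd': node 6→12  → match P6@[36:37]
i=38 'b': node 12→10 ·f  → match P2@[38:38],P3@[37:38]
i=39 'd': node 10→1 ·f
i=40 'a': node 1→0 ·f
i=41 'd': node 0→1
i=42 'd': node 1→1 ·f
i=43 'c': node 1→2
i=44 'a': node 2→3
i=45 'd': node 3→1 ·f
i=46 'c': node 1→2
i=47 'd': node 2→12 ·f  → match P6@[46:47]
i=48 'b': node 12→10 ·f  → match P2@[48:48],P3@[47:48]
i=49 'c': node 10→11 ·f  → match P4@[48:49]
i=50 'a': node 11→0 ·f
i=51 'a': node 0→0

All matches (sorted): [[2,2],[2,3],[3,2],[6,6],[7,2],[7,3],[8,2],[9,4],[10,6],[11,2],[11,3],[17,0],[17,6],[20,6],[25,0],[25,6],[28,2],[29,1],[29,2],[30,2],[34,2],[34,3],[37,6],[38,2],[38,3],[47,6],[48,2],[48,3],[49,4]]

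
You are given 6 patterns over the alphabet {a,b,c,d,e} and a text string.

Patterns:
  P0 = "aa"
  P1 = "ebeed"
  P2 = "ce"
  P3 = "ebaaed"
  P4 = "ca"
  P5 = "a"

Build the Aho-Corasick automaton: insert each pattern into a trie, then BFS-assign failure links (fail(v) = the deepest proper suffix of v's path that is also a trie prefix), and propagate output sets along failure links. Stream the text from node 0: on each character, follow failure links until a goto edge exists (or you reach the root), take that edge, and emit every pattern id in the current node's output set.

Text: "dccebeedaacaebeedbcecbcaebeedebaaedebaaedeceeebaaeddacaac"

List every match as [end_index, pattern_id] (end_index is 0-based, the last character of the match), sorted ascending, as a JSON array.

Build automaton:
Trie nodes:
  0='ε' goto a→1 c→8 e→3
  1='a' goto a→2  ←P5
  2='aa' goto ·  ←P0
  3='e' goto b→4
  4='eb' goto a→10 e→5
  5='ebe' goto e→6
  6='ebee' goto d→7
  7='ebeed' goto ·  ←P1
  8='c' goto a→14 e→9
  9='ce' goto ·  ←P2
  10='eba' goto a→11
  11='ebaa' goto e→12
  12='ebaae' goto d→13
  13='ebaaed' goto ·  ←P3
  14='ca' goto ·  ←P4

Failure links (BFS by depth):
  n1('a'): parent n0 fail=0; on 'a' 0 → fail=0;  out {5}∪∅={5}
  n3('e'): parent n0 fail=0; on 'e' 0 → fail=0;  out ∅∪∅=∅
  n8('c'): parent n0 fail=0; on 'c' 0 → fail=0;  out ∅∪∅=∅
  n2('aa'): parent n1 fail=0; on 'a' 0 → fail=1;  out {0}∪{5}={0,5}
  n4('eb'): parent n3 fail=0; on 'b' 0 → fail=0;  out ∅∪∅=∅
  n9('ce'): parent n8 fail=0; on 'e' 0 → fail=3;  out {2}∪∅={2}
  n14('ca'): parent n8 fail=0; on 'a' 0 → fail=1;  out {4}∪{5}={4,5}
  n5('ebe'): parent n4 fail=0; on 'e' 0 → fail=3;  out ∅∪∅=∅
  n10('eba'): parent n4 fail=0; on 'a' 0 → fail=1;  out ∅∪{5}={5}
  n6('ebee'): parent n5 fail=3; on 'e' 3→0 → fail=3;  out ∅∪∅=∅
  n11('ebaa'): parent n10 fail=1; on 'a' 1 → fail=2;  out ∅∪{0,5}={0,5}
  n7('ebeed'): parent n6 fail=3; on 'd' 3→0 → fail=0;  out {1}∪∅={1}
  n12('ebaae'): parent n11 fail=2; on 'e' 2→1→0 → fail=3;  out ∅∪∅=∅
  n13('ebaaed'): parent n12 fail=3; on 'd' 3→0 → fail=0;  out {3}∪∅={3}

Text stream:
i=0 'd': node 0→0
i=1 'c': node 0→8
i=2 'c': node 8→8 (fail-walked)
i=3 'e': node 8→9  ** P2@[2:3]
i=4 'b': node 9→4 (fail-walked)
i=5 'e': node 4→5
i=6 'e': node 5→6
i=7 'd': node 6→7  ** P1@[3:7]
i=8 'a': node 7→1 (fail-walked)  ** P5@[8:8]
i=9 'a': node 1→2  ** P0@[8:9],P5@[9:9]
i=10 'c': node 2→8 (fail-walked)
i=11 'a': node 8→14  ** P4@[10:11],P5@[11:11]
i=12 'e': node 14→3 (fail-walked)
i=13 'b': node 3→4
i=14 'e': node 4→5
i=15 'e': node 5→6
i=16 'd': node 6→7  ** P1@[12:16]
i=17 'b': node 7→0 (fail-walked)
i=18 'c': node 0→8
i=19 'e': node 8→9  ** P2@[18:19]
i=20 'c': node 9→8 (fail-walked)
i=21 'b': node 8→0 (fail-walked)
i=22 'c': node 0→8
i=23 'a': node 8→14  ** P4@[22:23],P5@[23:23]
i=24 'e': node 14→3 (fail-walked)
i=25 'b': node 3→4
i=26 'e': node 4→5
i=27 'e': node 5→6
i=28 'd': node 6→7  ** P1@[24:28]
i=29 'e': node 7→3 (fail-walked)
i=30 'b': node 3→4
i=31 'a': node 4→10  ** P5@[31:31]
i=32 'a': node 10→11  ** P0@[31:32],P5@[32:32]
i=33 'e': node 11→12
i=34 'd': node 12→13  ** P3@[29:34]
i=35 'e': node 13→3 (fail-walked)
i=36 'b': node 3→4
i=37 'a': node 4→10  ** P5@[37:37]
i=38 'a': node 10→11  ** P0@[37:38],P5@[38:38]
i=39 'e': node 11→12
i=40 'd': node 12→13  ** P3@[35:40]
i=41 'e': node 13→3 (fail-walked)
i=42 'c': node 3→8 (fail-walked)
i=43 'e': node 8→9  ** P2@[42:43]
i=44 'e': node 9→3 (fail-walked)
i=45 'e': node 3→3 (fail-walked)
i=46 'b': node 3→4
i=47 'a': node 4→10  ** P5@[47:47]
i=48 'a': node 10→11  ** P0@[47:48],P5@[48:48]
i=49 'e': node 11→12
i=50 'd': node 12→13  ** P3@[45:50]
i=51 'd': node 13→0 (fail-walked)
i=52 'a': node 0→1  ** P5@[52:52]
i=53 'c': node 1→8 (fail-walked)
i=54 'a': node 8→14  ** P4@[53:54],P5@[54:54]
i=55 'a': node 14→2 (fail-walked)  ** P0@[54:55],P5@[55:55]
i=56 'c': node 2→8 (fail-walked)

Result: [[3,2],[7,1],[8,5],[9,0],[9,5],[11,4],[11,5],[16,1],[19,2],[23,4],[23,5],[28,1],[31,5],[32,0],[32,5],[34,3],[37,5],[38,0],[38,5],[40,3],[43,2],[47,5],[48,0],[48,5],[50,3],[52,5],[54,4],[54,5],[55,0],[55,5]]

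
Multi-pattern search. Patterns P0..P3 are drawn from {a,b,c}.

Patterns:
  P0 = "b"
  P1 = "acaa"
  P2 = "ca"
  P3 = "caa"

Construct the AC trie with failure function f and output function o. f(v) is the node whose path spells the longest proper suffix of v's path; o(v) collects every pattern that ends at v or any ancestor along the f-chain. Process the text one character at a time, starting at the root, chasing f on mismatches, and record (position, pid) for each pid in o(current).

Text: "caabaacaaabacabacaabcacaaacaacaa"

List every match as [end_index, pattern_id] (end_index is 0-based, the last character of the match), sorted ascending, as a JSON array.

Build automaton:
Trie nodes:
  0='ε' goto a→2 b→1 c→6
  1='b' goto ·  [P0 ends]
  2='a' goto c→3
  3='ac' goto a→4
  4='aca' goto a→5
  5='acaa' goto ·  [P1 ends]
  6='c' goto a→7
  7='ca' goto a→8  [P2 ends]
  8='caa' goto ·  [P3 ends]

Failure links (BFS by depth):
  fail(1) 'b': from fail(0)=0 chase 'b': 0 ⇒ 0;  out={0}∪out(0)={0}
  fail(2) 'a': from fail(0)=0 chase 'a': 0 ⇒ 0;  out=∅∪out(0)=∅
  fail(6) 'c': from fail(0)=0 chase 'c': 0 ⇒ 0;  out=∅∪out(0)=∅
  fail(3) 'ac': from fail(2)=0 chase 'c': 0 ⇒ 6;  out=∅∪out(6)=∅
  fail(7) 'ca': from fail(6)=0 chase 'a': 0 ⇒ 2;  out={2}∪out(2)={2}
  fail(4) 'aca': from fail(3)=6 chase 'a': 6 ⇒ 7;  out=∅∪out(7)={2}
  fail(8) 'caa': from fail(7)=2 chase 'a': 2→0 ⇒ 2;  out={3}∪out(2)={3}
  fail(5) 'acaa': from fail(4)=7 chase 'a': 7 ⇒ 8;  out={1}∪out(8)={1,3}

Text stream:
i=0 'c': node 0→6
i=1 'a': node 6→7  ** P2@[0:1]
i=2 'a': node 7→8  ** P3@[0:2]
i=3 'b': node 8→1 (via fail)  ** P0@[3:3]
i=4 'a': node 1→2 (via fail)
i=5 'a': node 2→2 (via fail)
i=6 'c': node 2→3
i=7 'a': node 3→4  ** P2@[6:7]
i=8 'a': node 4→5  ** P1@[5:8],P3@[6:8]
i=9 'a': node 5→2 (via fail)
i=10 'b': node 2→1 (via fail)  ** P0@[10:10]
i=11 'a': node 1→2 (via fail)
i=12 'c': node 2→3
i=13 'a': node 3→4  ** P2@[12:13]
i=14 'b': node 4→1 (via fail)  ** P0@[14:14]
i=15 'a': node 1→2 (via fail)
i=16 'c': node 2→3
i=17 'a': node 3→4  ** P2@[16:17]
i=18 'a': node 4→5  ** P1@[15:18],P3@[16:18]
i=19 'b': node 5→1 (via fail)  ** P0@[19:19]
i=20 'c': node 1→6 (via fail)
i=21 'a': node 6→7  ** P2@[20:21]
i=22 'c': node 7→3 (via fail)
i=23 'a': node 3→4  ** P2@[22:23]
i=24 'a': node 4→5  ** P1@[21:24],P3@[22:24]
i=25 'a': node 5→2 (via fail)
i=26 'c': node 2→3
i=27 'a': node 3→4  ** P2@[26:27]
i=28 'a': node 4→5  ** P1@[25:28],P3@[26:28]
i=29 'c': node 5→3 (via fail)
i=30 'a': node 3→4  ** P2@[29:30]
i=31 'a': node 4→5  ** P1@[28:31],P3@[29:31]

Matches: [[1,2],[2,3],[3,0],[7,2],[8,1],[8,3],[10,0],[13,2],[14,0],[17,2],[18,1],[18,3],[19,0],[21,2],[23,2],[24,1],[24,3],[27,2],[28,1],[28,3],[30,2],[31,1],[31,3]]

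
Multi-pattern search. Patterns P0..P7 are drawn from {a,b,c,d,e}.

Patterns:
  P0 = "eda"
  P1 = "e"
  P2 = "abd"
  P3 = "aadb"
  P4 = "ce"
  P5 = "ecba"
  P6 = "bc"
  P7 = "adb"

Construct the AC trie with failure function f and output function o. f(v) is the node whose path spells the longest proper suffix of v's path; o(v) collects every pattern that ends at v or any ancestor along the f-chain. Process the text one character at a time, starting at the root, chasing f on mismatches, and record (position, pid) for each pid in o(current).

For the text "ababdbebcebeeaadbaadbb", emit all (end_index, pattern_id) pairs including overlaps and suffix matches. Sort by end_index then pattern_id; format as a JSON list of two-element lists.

Construct AC machine:
Trie nodes:
  0='ε' goto a→4 b→15 c→10 e→1
  1='e' goto c→12 d→2  [P1 ends]
  2='ed' goto a→3
  3='eda' goto ·  [P0 ends]
  4='a' goto a→7 b→5 d→17
  5='ab' goto d→6
  6='abd' goto ·  [P2 ends]
  7='aa' goto d→8
  8='aad' goto b→9
  9='aadb' goto ·  [P3 ends]
  10='c' goto e→11
  11='ce' goto ·  [P4 ends]
  12='ec' goto b→13
  13='ecb' goto a→14
  14='ecba' goto ·  [P5 ends]
  15='b' goto c→16
  16='bc' goto ·  [P6 ends]
  17='ad' goto b→18
  18='adb' goto ·  [P7 ends]

BFS fail/out derivation:
  n1('e'): parent n0 fail=0; on 'e' 0 → fail=0;  out {1}∪∅={1}
  n4('a'): parent n0 fail=0; on 'a' 0 → fail=0;  out ∅∪∅=∅
  n10('c'): parent n0 fail=0; on 'c' 0 → fail=0;  out ∅∪∅=∅
  n15('b'): parent n0 fail=0; on 'b' 0 → fail=0;  out ∅∪∅=∅
  n2('ed'): parent n1 fail=0; on 'd' 0 → fail=0;  out ∅∪∅=∅
  n5('ab'): parent n4 fail=0; on 'b' 0 → fail=15;  out ∅∪∅=∅
  n7('aa'): parent n4 fail=0; on 'a' 0 → fail=4;  out ∅∪∅=∅
  n11('ce'): parent n10 fail=0; on 'e' 0 → fail=1;  out {4}∪{1}={1,4}
  n12('ec'): parent n1 fail=0; on 'c' 0 → fail=10;  out ∅∪∅=∅
  n16('bc'): parent n15 fail=0; on 'c' 0 → fail=10;  out {6}∪∅={6}
  n17('ad'): parent n4 fail=0; on 'd' 0 → fail=0;  out ∅∪∅=∅
  n3('eda'): parent n2 fail=0; on 'a' 0 → fail=4;  out {0}∪∅={0}
  n6('abd'): parent n5 fail=15; on 'd' 15→0 → fail=0;  out {2}∪∅={2}
  n8('aad'): parent n7 fail=4; on 'd' 4 → fail=17;  out ∅∪∅=∅
  n13('ecb'): parent n12 fail=10; on 'b' 10→0 → fail=15;  out ∅∪∅=∅
  n18('adb'): parent n17 fail=0; on 'b' 0 → fail=15;  out {7}∪∅={7}
  n9('aadb'): parent n8 fail=17; on 'b' 17 → fail=18;  out {3}∪{7}={3,7}
  n14('ecba'): parent n13 fail=15; on 'a' 15→0 → fail=4;  out {5}∪∅={5}

Text stream:
[0] read 'a'  n0⇒n4
[1] read 'b'  n4⇒n5
[2] read 'a'  n5⇒n4 (fail-walked)
[3] read 'b'  n4⇒n5
[4] read 'd'  n5⇒n6  → match P2@[2:4]
[5] read 'b'  n6⇒n15 (fail-walked)
[6] read 'e'  n15⇒n1 (fail-walked)  → match P1@[6:6]
[7] read 'b'  n1⇒n15 (fail-walked)
[8] read 'c'  n15⇒n16  → match P6@[7:8]
[9] read 'e'  n16⇒n11 (fail-walked)  → match P1@[9:9],P4@[8:9]
[10] read 'b'  n11⇒n15 (fail-walked)
[11] read 'e'  n15⇒n1 (fail-walked)  → match P1@[11:11]
[12] read 'e'  n1⇒n1 (fail-walked)  → match P1@[12:12]
[13] read 'a'  n1⇒n4 (fail-walked)
[14] read 'a'  n4⇒n7
[15] read 'd'  n7⇒n8
[16] read 'b'  n8⇒n9  → match P3@[13:16],P7@[14:16]
[17] read 'a'  n9⇒n4 (fail-walked)
[18] read 'a'  n4⇒n7
[19] read 'd'  n7⇒n8
[20] read 'b'  n8⇒n9  → match P3@[17:20],P7@[18:20]
[21] read 'b'  n9⇒n15 (fail-walked)

Result: [[4,2],[6,1],[8,6],[9,1],[9,4],[11,1],[12,1],[16,3],[16,7],[20,3],[20,7]]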